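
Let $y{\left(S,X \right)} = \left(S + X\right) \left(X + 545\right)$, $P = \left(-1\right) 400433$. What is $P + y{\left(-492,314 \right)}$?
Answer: $-553335$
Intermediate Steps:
$P = -400433$
$y{\left(S,X \right)} = \left(545 + X\right) \left(S + X\right)$ ($y{\left(S,X \right)} = \left(S + X\right) \left(545 + X\right) = \left(545 + X\right) \left(S + X\right)$)
$P + y{\left(-492,314 \right)} = -400433 + \left(314^{2} + 545 \left(-492\right) + 545 \cdot 314 - 154488\right) = -400433 + \left(98596 - 268140 + 171130 - 154488\right) = -400433 - 152902 = -553335$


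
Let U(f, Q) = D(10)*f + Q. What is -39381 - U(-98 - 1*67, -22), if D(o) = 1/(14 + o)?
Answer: -314817/8 ≈ -39352.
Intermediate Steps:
U(f, Q) = Q + f/24 (U(f, Q) = f/(14 + 10) + Q = f/24 + Q = Q + f/24)
-39381 - U(-98 - 1*67, -22) = -39381 - (-22 + (-98 - 1*67)/24) = -39381 - (-22 + (-98 - 67)/24) = -39381 - (-22 + (1/24)*(-165)) = -39381 - (-22 - 55/8) = -39381 - 1*(-231/8) = -39381 + 231/8 = -314817/8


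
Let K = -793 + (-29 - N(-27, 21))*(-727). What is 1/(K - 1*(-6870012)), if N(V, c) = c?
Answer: 1/6905569 ≈ 1.4481e-7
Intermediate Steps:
K = 35557 (K = -793 + (-29 - 1*21)*(-727) = -793 + (-29 - 21)*(-727) = -793 - 50*(-727) = -793 + 36350 = 35557)
1/(K - 1*(-6870012)) = 1/(35557 - 1*(-6870012)) = 1/(35557 + 6870012) = 1/6905569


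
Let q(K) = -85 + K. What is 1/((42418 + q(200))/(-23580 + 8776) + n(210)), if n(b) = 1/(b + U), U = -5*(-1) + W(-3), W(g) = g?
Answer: -196153/562637 ≈ -0.34863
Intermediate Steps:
U = 2 (U = -5*(-1) - 3 = 5 - 3 = 2)
n(b) = 1/(2 + b) (n(b) = 1/(b + 2) = 1/(2 + b))
1/((42418 + q(200))/(-23580 + 8776) + n(210)) = 1/((42418 + (-85 + 200))/(-23580 + 8776) + 1/(2 + 210)) = 1/((42418 + 115)/(-14804) + 1/212) = 1/(42533*(-1/14804) + 1/212) = 1/(-42533/14804 + 1/212) = 1/(-562637/196153) = -196153/562637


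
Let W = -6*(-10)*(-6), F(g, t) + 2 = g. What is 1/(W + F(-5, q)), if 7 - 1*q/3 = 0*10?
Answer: -1/367 ≈ -0.0027248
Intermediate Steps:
q = 21 (q = 21 - 0*10 = 21 - 3*0 = 21 + 0 = 21)
F(g, t) = -2 + g
W = -360 (W = 60*(-6) = -360)
1/(W + F(-5, q)) = 1/(-360 + (-2 - 5)) = 1/(-360 - 7) = 1/(-367) = -1/367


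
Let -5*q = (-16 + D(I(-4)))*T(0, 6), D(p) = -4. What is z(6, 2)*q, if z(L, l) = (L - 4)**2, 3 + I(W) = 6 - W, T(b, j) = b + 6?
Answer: 96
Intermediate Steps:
T(b, j) = 6 + b
I(W) = 3 - W (I(W) = -3 + (6 - W) = 3 - W)
z(L, l) = (-4 + L)**2
q = 24 (q = -(-16 - 4)*(6 + 0)/5 = -(-4)*6 = -1/5*(-120) = 24)
z(6, 2)*q = (-4 + 6)**2*24 = 2**2*24 = 4*24 = 96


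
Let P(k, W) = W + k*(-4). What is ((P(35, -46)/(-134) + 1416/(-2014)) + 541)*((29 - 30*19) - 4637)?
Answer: -189240076032/67469 ≈ -2.8048e+6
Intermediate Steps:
P(k, W) = W - 4*k
((P(35, -46)/(-134) + 1416/(-2014)) + 541)*((29 - 30*19) - 4637) = (((-46 - 4*35)/(-134) + 1416/(-2014)) + 541)*((29 - 30*19) - 4637) = (((-46 - 140)*(-1/134) + 1416*(-1/2014)) + 541)*((29 - 570) - 4637) = ((-186*(-1/134) - 708/1007) + 541)*(-541 - 4637) = ((93/67 - 708/1007) + 541)*(-5178) = (46215/67469 + 541)*(-5178) = (36546944/67469)*(-5178) = -189240076032/67469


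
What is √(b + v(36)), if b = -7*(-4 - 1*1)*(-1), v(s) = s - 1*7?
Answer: I*√6 ≈ 2.4495*I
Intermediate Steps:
v(s) = -7 + s (v(s) = s - 7 = -7 + s)
b = -35 (b = -7*(-4 - 1)*(-1) = -7*(-5)*(-1) = 35*(-1) = -35)
√(b + v(36)) = √(-35 + (-7 + 36)) = √(-35 + 29) = √(-6) = I*√6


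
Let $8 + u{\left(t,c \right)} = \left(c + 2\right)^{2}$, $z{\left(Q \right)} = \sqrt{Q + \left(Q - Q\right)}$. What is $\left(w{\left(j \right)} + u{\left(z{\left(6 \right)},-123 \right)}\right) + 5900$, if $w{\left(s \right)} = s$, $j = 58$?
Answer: $20591$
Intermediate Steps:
$z{\left(Q \right)} = \sqrt{Q}$ ($z{\left(Q \right)} = \sqrt{Q + 0} = \sqrt{Q}$)
$u{\left(t,c \right)} = -8 + \left(2 + c\right)^{2}$ ($u{\left(t,c \right)} = -8 + \left(c + 2\right)^{2} = -8 + \left(2 + c\right)^{2}$)
$\left(w{\left(j \right)} + u{\left(z{\left(6 \right)},-123 \right)}\right) + 5900 = \left(58 - \left(8 - \left(2 - 123\right)^{2}\right)\right) + 5900 = \left(58 - \left(8 - \left(-121\right)^{2}\right)\right) + 5900 = \left(58 + \left(-8 + 14641\right)\right) + 5900 = \left(58 + 14633\right) + 5900 = 14691 + 5900 = 20591$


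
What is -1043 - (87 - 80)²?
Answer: -1092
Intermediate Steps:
-1043 - (87 - 80)² = -1043 - 1*7² = -1043 - 1*49 = -1043 - 49 = -1092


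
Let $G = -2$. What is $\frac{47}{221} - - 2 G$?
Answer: $- \frac{837}{221} \approx -3.7873$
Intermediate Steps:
$\frac{47}{221} - - 2 G = \frac{47}{221} - \left(-2\right) \left(-2\right) = 47 \cdot \frac{1}{221} - 4 = \frac{47}{221} - 4 = - \frac{837}{221}$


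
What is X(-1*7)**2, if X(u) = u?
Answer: 49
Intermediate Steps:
X(-1*7)**2 = (-1*7)**2 = (-7)**2 = 49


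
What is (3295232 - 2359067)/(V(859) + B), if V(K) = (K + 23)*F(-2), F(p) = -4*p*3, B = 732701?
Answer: 936165/753869 ≈ 1.2418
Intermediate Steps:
F(p) = -12*p
V(K) = 552 + 24*K (V(K) = (K + 23)*(-12*(-2)) = (23 + K)*24 = 552 + 24*K)
(3295232 - 2359067)/(V(859) + B) = (3295232 - 2359067)/((552 + 24*859) + 732701) = 936165/((552 + 20616) + 732701) = 936165/(21168 + 732701) = 936165/753869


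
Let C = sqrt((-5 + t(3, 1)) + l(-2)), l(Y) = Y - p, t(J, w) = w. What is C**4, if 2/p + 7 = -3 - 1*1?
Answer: 4096/121 ≈ 33.851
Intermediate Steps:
p = -2/11 (p = 2/(-7 + (-3 - 1*1)) = 2/(-7 + (-3 - 1)) = 2/(-7 - 4) = 2/(-11) = 2*(-1/11) = -2/11 ≈ -0.18182)
l(Y) = 2/11 + Y (l(Y) = Y - 1*(-2/11) = Y + 2/11 = 2/11 + Y)
C = 8*I*sqrt(11)/11 (C = sqrt((-5 + 1) + (2/11 - 2)) = sqrt(-4 - 20/11) = sqrt(-64/11) = 8*I*sqrt(11)/11 ≈ 2.4121*I)
C**4 = (8*I*sqrt(11)/11)**4 = 4096/121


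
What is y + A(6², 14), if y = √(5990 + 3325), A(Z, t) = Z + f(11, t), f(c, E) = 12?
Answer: 48 + 9*√115 ≈ 144.51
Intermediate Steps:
A(Z, t) = 12 + Z (A(Z, t) = Z + 12 = 12 + Z)
y = 9*√115 (y = √9315 = 9*√115 ≈ 96.514)
y + A(6², 14) = 9*√115 + (12 + 6²) = 9*√115 + (12 + 36) = 9*√115 + 48 = 48 + 9*√115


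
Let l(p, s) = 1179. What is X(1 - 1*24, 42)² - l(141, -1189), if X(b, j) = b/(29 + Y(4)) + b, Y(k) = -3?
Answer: -411363/676 ≈ -608.53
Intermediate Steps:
X(b, j) = 27*b/26 (X(b, j) = b/(29 - 3) + b = b/26 + b = 27*b/26)
X(1 - 1*24, 42)² - l(141, -1189) = (27*(1 - 1*24)/26)² - 1*1179 = (27*(1 - 24)/26)² - 1179 = ((27/26)*(-23))² - 1179 = (-621/26)² - 1179 = 385641/676 - 1179 = -411363/676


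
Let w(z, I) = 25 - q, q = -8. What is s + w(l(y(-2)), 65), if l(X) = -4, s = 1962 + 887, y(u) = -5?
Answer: 2882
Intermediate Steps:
s = 2849
w(z, I) = 33 (w(z, I) = 25 - 1*(-8) = 25 + 8 = 33)
s + w(l(y(-2)), 65) = 2849 + 33 = 2882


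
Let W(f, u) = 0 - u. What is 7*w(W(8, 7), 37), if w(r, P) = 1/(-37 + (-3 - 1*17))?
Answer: -7/57 ≈ -0.12281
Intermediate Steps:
W(f, u) = -u
w(r, P) = -1/57 (w(r, P) = 1/(-37 + (-3 - 17)) = 1/(-37 - 20) = 1/(-57) = -1/57)
7*w(W(8, 7), 37) = 7*(-1/57) = -7/57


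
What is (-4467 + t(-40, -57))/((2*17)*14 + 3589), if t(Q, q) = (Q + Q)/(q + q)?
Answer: -254579/231705 ≈ -1.0987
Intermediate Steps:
t(Q, q) = Q/q (t(Q, q) = (2*Q)/((2*q)) = (2*Q)*(1/(2*q)) = Q/q)
(-4467 + t(-40, -57))/((2*17)*14 + 3589) = (-4467 - 40/(-57))/((2*17)*14 + 3589) = (-4467 - 40*(-1/57))/(34*14 + 3589) = (-4467 + 40/57)/(476 + 3589) = -254579/57/4065 = -254579/57*1/4065 = -254579/231705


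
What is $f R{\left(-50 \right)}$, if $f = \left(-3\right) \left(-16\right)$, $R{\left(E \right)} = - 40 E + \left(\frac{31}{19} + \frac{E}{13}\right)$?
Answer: $\frac{23685744}{247} \approx 95894.0$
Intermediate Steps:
$R{\left(E \right)} = \frac{31}{19} - \frac{519 E}{13}$ ($R{\left(E \right)} = - 40 E + \left(31 \cdot \frac{1}{19} + E \frac{1}{13}\right) = - 40 E + \left(\frac{31}{19} + \frac{E}{13}\right) = \frac{31}{19} - \frac{519 E}{13}$)
$f = 48$
$f R{\left(-50 \right)} = 48 \left(\frac{31}{19} - - \frac{25950}{13}\right) = 48 \left(\frac{31}{19} + \frac{25950}{13}\right) = 48 \cdot \frac{493453}{247} = \frac{23685744}{247}$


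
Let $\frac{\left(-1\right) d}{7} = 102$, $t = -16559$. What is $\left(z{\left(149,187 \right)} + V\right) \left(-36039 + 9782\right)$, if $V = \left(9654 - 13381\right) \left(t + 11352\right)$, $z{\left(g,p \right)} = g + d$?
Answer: $-509541346468$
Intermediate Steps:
$d = -714$ ($d = \left(-7\right) 102 = -714$)
$z{\left(g,p \right)} = -714 + g$ ($z{\left(g,p \right)} = g - 714 = -714 + g$)
$V = 19406489$ ($V = \left(9654 - 13381\right) \left(-16559 + 11352\right) = \left(-3727\right) \left(-5207\right) = 19406489$)
$\left(z{\left(149,187 \right)} + V\right) \left(-36039 + 9782\right) = \left(\left(-714 + 149\right) + 19406489\right) \left(-36039 + 9782\right) = \left(-565 + 19406489\right) \left(-26257\right) = 19405924 \left(-26257\right) = -509541346468$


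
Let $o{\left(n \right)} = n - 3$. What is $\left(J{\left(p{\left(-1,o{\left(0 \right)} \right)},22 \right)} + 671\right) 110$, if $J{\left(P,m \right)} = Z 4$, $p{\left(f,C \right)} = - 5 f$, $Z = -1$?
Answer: $73370$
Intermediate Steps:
$o{\left(n \right)} = -3 + n$
$J{\left(P,m \right)} = -4$ ($J{\left(P,m \right)} = \left(-1\right) 4 = -4$)
$\left(J{\left(p{\left(-1,o{\left(0 \right)} \right)},22 \right)} + 671\right) 110 = \left(-4 + 671\right) 110 = 667 \cdot 110 = 73370$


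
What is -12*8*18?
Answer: -1728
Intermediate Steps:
-12*8*18 = -96*18 = -1728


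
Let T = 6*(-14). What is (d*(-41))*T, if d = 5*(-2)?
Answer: -34440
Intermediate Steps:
T = -84
d = -10
(d*(-41))*T = -10*(-41)*(-84) = 410*(-84) = -34440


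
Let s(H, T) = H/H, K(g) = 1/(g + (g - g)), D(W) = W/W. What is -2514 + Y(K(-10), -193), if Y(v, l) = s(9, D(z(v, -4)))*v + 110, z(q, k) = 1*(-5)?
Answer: -24041/10 ≈ -2404.1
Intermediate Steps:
z(q, k) = -5
D(W) = 1
K(g) = 1/g (K(g) = 1/(g + 0) = 1/g)
s(H, T) = 1
Y(v, l) = 110 + v (Y(v, l) = 1*v + 110 = v + 110 = 110 + v)
-2514 + Y(K(-10), -193) = -2514 + (110 + 1/(-10)) = -2514 + (110 - 1/10) = -2514 + 1099/10 = -24041/10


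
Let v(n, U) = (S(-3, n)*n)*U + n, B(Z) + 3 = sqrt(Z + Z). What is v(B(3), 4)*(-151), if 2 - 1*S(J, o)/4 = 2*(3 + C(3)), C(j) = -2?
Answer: 453 - 151*sqrt(6) ≈ 83.127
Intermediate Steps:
B(Z) = -3 + sqrt(2)*sqrt(Z) (B(Z) = -3 + sqrt(Z + Z) = -3 + sqrt(2*Z) = -3 + sqrt(2)*sqrt(Z))
S(J, o) = 0 (S(J, o) = 8 - 8*(3 - 2) = 8 - 8 = 0)
v(n, U) = n (v(n, U) = (0*n)*U + n = 0*U + n = 0 + n = n)
v(B(3), 4)*(-151) = (-3 + sqrt(2)*sqrt(3))*(-151) = (-3 + sqrt(6))*(-151) = 453 - 151*sqrt(6)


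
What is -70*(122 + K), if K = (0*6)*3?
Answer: -8540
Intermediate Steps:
K = 0 (K = 0*3 = 0)
-70*(122 + K) = -70*(122 + 0) = -70*122 = -8540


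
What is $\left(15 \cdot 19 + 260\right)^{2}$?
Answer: $297025$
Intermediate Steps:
$\left(15 \cdot 19 + 260\right)^{2} = \left(285 + 260\right)^{2} = 545^{2} = 297025$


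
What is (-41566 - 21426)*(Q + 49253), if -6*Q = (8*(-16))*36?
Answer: -3150922832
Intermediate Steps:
Q = 768 (Q = -8*(-16)*36/6 = -(-64)*36/3 = -⅙*(-4608) = 768)
(-41566 - 21426)*(Q + 49253) = (-41566 - 21426)*(768 + 49253) = -62992*50021 = -3150922832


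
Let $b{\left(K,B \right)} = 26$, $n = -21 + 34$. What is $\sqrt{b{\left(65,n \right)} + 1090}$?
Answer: $6 \sqrt{31} \approx 33.407$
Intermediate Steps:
$n = 13$
$\sqrt{b{\left(65,n \right)} + 1090} = \sqrt{26 + 1090} = \sqrt{1116} = 6 \sqrt{31}$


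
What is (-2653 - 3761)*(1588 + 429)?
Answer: -12937038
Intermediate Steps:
(-2653 - 3761)*(1588 + 429) = -6414*2017 = -12937038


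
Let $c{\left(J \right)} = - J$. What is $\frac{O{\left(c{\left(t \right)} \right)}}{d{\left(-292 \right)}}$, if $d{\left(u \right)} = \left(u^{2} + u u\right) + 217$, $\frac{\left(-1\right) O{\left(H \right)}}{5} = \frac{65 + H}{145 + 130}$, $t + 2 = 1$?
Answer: $- \frac{2}{284575} \approx -7.028 \cdot 10^{-6}$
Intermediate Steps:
$t = -1$ ($t = -2 + 1 = -1$)
$O{\left(H \right)} = - \frac{13}{11} - \frac{H}{55}$ ($O{\left(H \right)} = - 5 \frac{65 + H}{145 + 130} = - 5 \frac{65 + H}{275} = - 5 \left(65 + H\right) \frac{1}{275} = - 5 \left(\frac{13}{55} + \frac{H}{275}\right) = - \frac{13}{11} - \frac{H}{55}$)
$d{\left(u \right)} = 217 + 2 u^{2}$ ($d{\left(u \right)} = \left(u^{2} + u^{2}\right) + 217 = 2 u^{2} + 217 = 217 + 2 u^{2}$)
$\frac{O{\left(c{\left(t \right)} \right)}}{d{\left(-292 \right)}} = \frac{- \frac{13}{11} - \frac{\left(-1\right) \left(-1\right)}{55}}{217 + 2 \left(-292\right)^{2}} = \frac{- \frac{13}{11} - \frac{1}{55}}{217 + 2 \cdot 85264} = \frac{- \frac{13}{11} - \frac{1}{55}}{217 + 170528} = - \frac{6}{5 \cdot 170745} = \left(- \frac{6}{5}\right) \frac{1}{170745} = - \frac{2}{284575}$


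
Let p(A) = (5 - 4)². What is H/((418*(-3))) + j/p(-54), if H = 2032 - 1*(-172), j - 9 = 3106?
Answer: 102737/33 ≈ 3113.2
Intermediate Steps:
p(A) = 1 (p(A) = 1² = 1)
j = 3115 (j = 9 + 3106 = 3115)
H = 2204 (H = 2032 + 172 = 2204)
H/((418*(-3))) + j/p(-54) = 2204/((418*(-3))) + 3115/1 = 2204/(-1254) + 3115*1 = 2204*(-1/1254) + 3115 = -58/33 + 3115 = 102737/33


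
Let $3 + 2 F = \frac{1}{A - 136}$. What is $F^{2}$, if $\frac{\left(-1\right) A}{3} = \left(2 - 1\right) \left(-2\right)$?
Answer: $\frac{152881}{67600} \approx 2.2616$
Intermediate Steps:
$A = 6$ ($A = - 3 \left(2 - 1\right) \left(-2\right) = - 3 \cdot 1 \left(-2\right) = \left(-3\right) \left(-2\right) = 6$)
$F = - \frac{391}{260}$ ($F = - \frac{3}{2} + \frac{1}{2 \left(6 - 136\right)} = - \frac{3}{2} + \frac{1}{2 \left(-130\right)} = - \frac{3}{2} + \frac{1}{2} \left(- \frac{1}{130}\right) = - \frac{3}{2} - \frac{1}{260} = - \frac{391}{260} \approx -1.5038$)
$F^{2} = \left(- \frac{391}{260}\right)^{2} = \frac{152881}{67600}$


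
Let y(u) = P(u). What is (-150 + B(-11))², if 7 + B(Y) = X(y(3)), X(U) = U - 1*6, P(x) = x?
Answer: 25600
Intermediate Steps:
y(u) = u
X(U) = -6 + U (X(U) = U - 6 = -6 + U)
B(Y) = -10 (B(Y) = -7 + (-6 + 3) = -7 - 3 = -10)
(-150 + B(-11))² = (-150 - 10)² = (-160)² = 25600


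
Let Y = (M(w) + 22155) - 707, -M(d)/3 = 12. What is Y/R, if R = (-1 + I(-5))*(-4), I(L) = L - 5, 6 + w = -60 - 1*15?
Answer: 5353/11 ≈ 486.64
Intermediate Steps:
w = -81 (w = -6 + (-60 - 1*15) = -6 + (-60 - 15) = -6 - 75 = -81)
M(d) = -36 (M(d) = -3*12 = -36)
I(L) = -5 + L
R = 44 (R = (-1 + (-5 - 5))*(-4) = (-1 - 10)*(-4) = -11*(-4) = 44)
Y = 21412 (Y = (-36 + 22155) - 707 = 22119 - 707 = 21412)
Y/R = 21412/44 = (1/44)*21412 = 5353/11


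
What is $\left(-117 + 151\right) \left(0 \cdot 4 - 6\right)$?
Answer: $-204$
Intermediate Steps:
$\left(-117 + 151\right) \left(0 \cdot 4 - 6\right) = 34 \left(0 - 6\right) = 34 \left(-6\right) = -204$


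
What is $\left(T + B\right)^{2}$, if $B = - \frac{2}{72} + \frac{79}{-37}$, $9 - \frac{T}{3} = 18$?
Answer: $\frac{1508934025}{1774224} \approx 850.48$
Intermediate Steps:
$T = -27$ ($T = 27 - 54 = -27$)
$B = - \frac{2881}{1332}$ ($B = \left(-2\right) \frac{1}{72} + 79 \left(- \frac{1}{37}\right) = - \frac{1}{36} - \frac{79}{37} = - \frac{2881}{1332} \approx -2.1629$)
$\left(T + B\right)^{2} = \left(-27 - \frac{2881}{1332}\right)^{2} = \left(- \frac{38845}{1332}\right)^{2} = \frac{1508934025}{1774224}$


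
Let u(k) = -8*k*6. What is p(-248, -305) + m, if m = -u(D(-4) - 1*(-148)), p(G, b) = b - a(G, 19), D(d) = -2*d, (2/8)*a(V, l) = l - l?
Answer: 7183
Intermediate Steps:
a(V, l) = 0 (a(V, l) = 4*(l - l) = 4*0 = 0)
u(k) = -48*k
p(G, b) = b (p(G, b) = b - 1*0 = b + 0 = b)
m = 7488 (m = -(-48)*(-2*(-4) - 1*(-148)) = -(-48)*(8 + 148) = -(-48)*156 = -1*(-7488) = 7488)
p(-248, -305) + m = -305 + 7488 = 7183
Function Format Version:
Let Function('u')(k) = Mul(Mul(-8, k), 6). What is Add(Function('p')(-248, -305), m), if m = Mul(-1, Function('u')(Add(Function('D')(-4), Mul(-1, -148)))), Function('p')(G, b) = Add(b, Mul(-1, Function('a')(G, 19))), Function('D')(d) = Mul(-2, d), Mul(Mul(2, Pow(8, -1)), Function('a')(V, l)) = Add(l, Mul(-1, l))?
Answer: 7183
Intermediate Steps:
Function('a')(V, l) = 0 (Function('a')(V, l) = Mul(4, Add(l, Mul(-1, l))) = Mul(4, 0) = 0)
Function('u')(k) = Mul(-48, k)
Function('p')(G, b) = b (Function('p')(G, b) = Add(b, Mul(-1, 0)) = Add(b, 0) = b)
m = 7488 (m = Mul(-1, Mul(-48, Add(Mul(-2, -4), Mul(-1, -148)))) = Mul(-1, Mul(-48, Add(8, 148))) = Mul(-1, Mul(-48, 156)) = Mul(-1, -7488) = 7488)
Add(Function('p')(-248, -305), m) = Add(-305, 7488) = 7183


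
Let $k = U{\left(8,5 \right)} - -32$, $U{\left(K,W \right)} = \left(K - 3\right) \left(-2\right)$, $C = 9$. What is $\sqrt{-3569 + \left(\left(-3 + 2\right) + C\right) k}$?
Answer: $3 i \sqrt{377} \approx 58.249 i$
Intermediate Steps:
$U{\left(K,W \right)} = 6 - 2 K$ ($U{\left(K,W \right)} = \left(-3 + K\right) \left(-2\right) = 6 - 2 K$)
$k = 22$ ($k = \left(6 - 16\right) - -32 = \left(6 - 16\right) + 32 = -10 + 32 = 22$)
$\sqrt{-3569 + \left(\left(-3 + 2\right) + C\right) k} = \sqrt{-3569 + \left(\left(-3 + 2\right) + 9\right) 22} = \sqrt{-3569 + \left(-1 + 9\right) 22} = \sqrt{-3569 + 8 \cdot 22} = \sqrt{-3569 + 176} = \sqrt{-3393} = 3 i \sqrt{377}$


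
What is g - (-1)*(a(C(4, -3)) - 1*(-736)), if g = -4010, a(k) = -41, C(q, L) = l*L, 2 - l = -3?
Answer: -3315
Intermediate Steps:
l = 5 (l = 2 - 1*(-3) = 2 + 3 = 5)
C(q, L) = 5*L
g - (-1)*(a(C(4, -3)) - 1*(-736)) = -4010 - (-1)*(-41 - 1*(-736)) = -4010 - (-1)*(-41 + 736) = -4010 - (-1)*695 = -4010 - 1*(-695) = -4010 + 695 = -3315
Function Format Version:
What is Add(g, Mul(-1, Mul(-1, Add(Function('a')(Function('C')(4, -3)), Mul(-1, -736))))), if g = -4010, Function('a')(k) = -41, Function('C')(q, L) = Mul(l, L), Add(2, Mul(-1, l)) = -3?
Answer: -3315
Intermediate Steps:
l = 5 (l = Add(2, Mul(-1, -3)) = Add(2, 3) = 5)
Function('C')(q, L) = Mul(5, L)
Add(g, Mul(-1, Mul(-1, Add(Function('a')(Function('C')(4, -3)), Mul(-1, -736))))) = Add(-4010, Mul(-1, Mul(-1, Add(-41, Mul(-1, -736))))) = Add(-4010, Mul(-1, Mul(-1, Add(-41, 736)))) = Add(-4010, Mul(-1, Mul(-1, 695))) = Add(-4010, Mul(-1, -695)) = Add(-4010, 695) = -3315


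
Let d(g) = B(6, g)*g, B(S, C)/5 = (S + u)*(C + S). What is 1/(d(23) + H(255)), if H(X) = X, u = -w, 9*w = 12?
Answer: 3/47455 ≈ 6.3218e-5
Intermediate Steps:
w = 4/3 (w = (1/9)*12 = 4/3 ≈ 1.3333)
u = -4/3 (u = -1*4/3 = -4/3 ≈ -1.3333)
B(S, C) = 5*(-4/3 + S)*(C + S) (B(S, C) = 5*((S - 4/3)*(C + S)) = 5*((-4/3 + S)*(C + S)) = 5*(-4/3 + S)*(C + S))
d(g) = g*(140 + 70*g/3) (d(g) = (5*6**2 - 20*g/3 - 20/3*6 + 5*g*6)*g = (5*36 - 20*g/3 - 40 + 30*g)*g = (180 - 20*g/3 - 40 + 30*g)*g = (140 + 70*g/3)*g = g*(140 + 70*g/3))
1/(d(23) + H(255)) = 1/((70/3)*23*(6 + 23) + 255) = 1/((70/3)*23*29 + 255) = 1/(46690/3 + 255) = 1/(47455/3) = 3/47455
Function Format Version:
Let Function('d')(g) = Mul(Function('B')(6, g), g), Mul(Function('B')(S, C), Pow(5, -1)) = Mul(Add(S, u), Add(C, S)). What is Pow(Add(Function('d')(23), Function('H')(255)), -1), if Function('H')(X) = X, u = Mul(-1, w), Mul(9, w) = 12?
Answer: Rational(3, 47455) ≈ 6.3218e-5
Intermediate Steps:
w = Rational(4, 3) (w = Mul(Rational(1, 9), 12) = Rational(4, 3) ≈ 1.3333)
u = Rational(-4, 3) (u = Mul(-1, Rational(4, 3)) = Rational(-4, 3) ≈ -1.3333)
Function('B')(S, C) = Mul(5, Add(Rational(-4, 3), S), Add(C, S)) (Function('B')(S, C) = Mul(5, Mul(Add(S, Rational(-4, 3)), Add(C, S))) = Mul(5, Mul(Add(Rational(-4, 3), S), Add(C, S))) = Mul(5, Add(Rational(-4, 3), S), Add(C, S)))
Function('d')(g) = Mul(g, Add(140, Mul(Rational(70, 3), g))) (Function('d')(g) = Mul(Add(Mul(5, Pow(6, 2)), Mul(Rational(-20, 3), g), Mul(Rational(-20, 3), 6), Mul(5, g, 6)), g) = Mul(Add(Mul(5, 36), Mul(Rational(-20, 3), g), -40, Mul(30, g)), g) = Mul(Add(180, Mul(Rational(-20, 3), g), -40, Mul(30, g)), g) = Mul(Add(140, Mul(Rational(70, 3), g)), g) = Mul(g, Add(140, Mul(Rational(70, 3), g))))
Pow(Add(Function('d')(23), Function('H')(255)), -1) = Pow(Add(Mul(Rational(70, 3), 23, Add(6, 23)), 255), -1) = Pow(Add(Mul(Rational(70, 3), 23, 29), 255), -1) = Pow(Add(Rational(46690, 3), 255), -1) = Pow(Rational(47455, 3), -1) = Rational(3, 47455)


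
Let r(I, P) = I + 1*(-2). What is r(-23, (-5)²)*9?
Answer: -225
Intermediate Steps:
r(I, P) = -2 + I (r(I, P) = I - 2 = -2 + I)
r(-23, (-5)²)*9 = (-2 - 23)*9 = -25*9 = -225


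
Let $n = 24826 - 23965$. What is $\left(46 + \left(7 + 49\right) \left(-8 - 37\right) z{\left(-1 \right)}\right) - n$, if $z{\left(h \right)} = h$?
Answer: $1705$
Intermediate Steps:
$n = 861$ ($n = 24826 - 23965 = 861$)
$\left(46 + \left(7 + 49\right) \left(-8 - 37\right) z{\left(-1 \right)}\right) - n = \left(46 + \left(7 + 49\right) \left(-8 - 37\right) \left(-1\right)\right) - 861 = \left(46 + 56 \left(-45\right) \left(-1\right)\right) - 861 = \left(46 - -2520\right) - 861 = \left(46 + 2520\right) - 861 = 2566 - 861 = 1705$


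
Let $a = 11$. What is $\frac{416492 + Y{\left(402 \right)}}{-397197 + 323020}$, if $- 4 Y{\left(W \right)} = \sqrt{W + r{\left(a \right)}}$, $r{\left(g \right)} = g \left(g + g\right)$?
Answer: $- \frac{416492}{74177} + \frac{\sqrt{161}}{148354} \approx -5.6148$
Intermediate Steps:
$r{\left(g \right)} = 2 g^{2}$ ($r{\left(g \right)} = g 2 g = 2 g^{2}$)
$Y{\left(W \right)} = - \frac{\sqrt{242 + W}}{4}$ ($Y{\left(W \right)} = - \frac{\sqrt{W + 2 \cdot 11^{2}}}{4} = - \frac{\sqrt{W + 2 \cdot 121}}{4} = - \frac{\sqrt{W + 242}}{4} = - \frac{\sqrt{242 + W}}{4}$)
$\frac{416492 + Y{\left(402 \right)}}{-397197 + 323020} = \frac{416492 - \frac{\sqrt{242 + 402}}{4}}{-397197 + 323020} = \frac{416492 - \frac{\sqrt{644}}{4}}{-74177} = \left(416492 - \frac{2 \sqrt{161}}{4}\right) \left(- \frac{1}{74177}\right) = \left(416492 - \frac{\sqrt{161}}{2}\right) \left(- \frac{1}{74177}\right) = - \frac{416492}{74177} + \frac{\sqrt{161}}{148354}$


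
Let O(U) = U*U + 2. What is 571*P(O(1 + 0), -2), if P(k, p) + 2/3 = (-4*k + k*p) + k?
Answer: -26837/3 ≈ -8945.7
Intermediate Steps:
O(U) = 2 + U² (O(U) = U² + 2 = 2 + U²)
P(k, p) = -⅔ - 3*k + k*p (P(k, p) = -⅔ + ((-4*k + k*p) + k) = -⅔ + (-3*k + k*p) = -⅔ - 3*k + k*p)
571*P(O(1 + 0), -2) = 571*(-⅔ - 3*(2 + (1 + 0)²) + (2 + (1 + 0)²)*(-2)) = 571*(-⅔ - 3*(2 + 1²) + (2 + 1²)*(-2)) = 571*(-⅔ - 3*(2 + 1) + (2 + 1)*(-2)) = 571*(-⅔ - 3*3 + 3*(-2)) = 571*(-⅔ - 9 - 6) = 571*(-47/3) = -26837/3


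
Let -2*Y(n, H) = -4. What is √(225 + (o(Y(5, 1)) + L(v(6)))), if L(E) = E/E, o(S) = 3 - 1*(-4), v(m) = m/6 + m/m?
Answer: √233 ≈ 15.264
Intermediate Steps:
v(m) = 1 + m/6 (v(m) = m*(⅙) + 1 = m/6 + 1 = 1 + m/6)
Y(n, H) = 2 (Y(n, H) = -½*(-4) = 2)
o(S) = 7 (o(S) = 3 + 4 = 7)
L(E) = 1
√(225 + (o(Y(5, 1)) + L(v(6)))) = √(225 + (7 + 1)) = √(225 + 8) = √233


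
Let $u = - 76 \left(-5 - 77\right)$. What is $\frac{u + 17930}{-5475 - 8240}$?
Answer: $- \frac{24162}{13715} \approx -1.7617$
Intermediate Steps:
$u = 6232$ ($u = \left(-76\right) \left(-82\right) = 6232$)
$\frac{u + 17930}{-5475 - 8240} = \frac{6232 + 17930}{-5475 - 8240} = \frac{24162}{-13715} = 24162 \left(- \frac{1}{13715}\right) = - \frac{24162}{13715}$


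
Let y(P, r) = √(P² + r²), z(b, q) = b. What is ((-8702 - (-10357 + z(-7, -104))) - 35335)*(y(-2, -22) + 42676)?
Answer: -1437028948 - 67346*√122 ≈ -1.4378e+9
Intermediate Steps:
((-8702 - (-10357 + z(-7, -104))) - 35335)*(y(-2, -22) + 42676) = ((-8702 - (-10357 - 7)) - 35335)*(√((-2)² + (-22)²) + 42676) = ((-8702 - 1*(-10364)) - 35335)*(√(4 + 484) + 42676) = ((-8702 + 10364) - 35335)*(√488 + 42676) = (1662 - 35335)*(2*√122 + 42676) = -33673*(42676 + 2*√122) = -1437028948 - 67346*√122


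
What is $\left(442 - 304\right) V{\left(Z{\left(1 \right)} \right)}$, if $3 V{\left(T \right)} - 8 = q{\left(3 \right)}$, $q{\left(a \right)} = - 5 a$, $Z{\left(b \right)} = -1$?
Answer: $-322$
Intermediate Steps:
$V{\left(T \right)} = - \frac{7}{3}$ ($V{\left(T \right)} = \frac{8}{3} + \frac{\left(-5\right) 3}{3} = \frac{8}{3} + \frac{1}{3} \left(-15\right) = \frac{8}{3} - 5 = - \frac{7}{3}$)
$\left(442 - 304\right) V{\left(Z{\left(1 \right)} \right)} = \left(442 - 304\right) \left(- \frac{7}{3}\right) = 138 \left(- \frac{7}{3}\right) = -322$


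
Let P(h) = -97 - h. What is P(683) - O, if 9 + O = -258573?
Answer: 257802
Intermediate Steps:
O = -258582 (O = -9 - 258573 = -258582)
P(683) - O = (-97 - 1*683) - 1*(-258582) = (-97 - 683) + 258582 = -780 + 258582 = 257802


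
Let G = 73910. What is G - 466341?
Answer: -392431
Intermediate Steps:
G - 466341 = 73910 - 466341 = -392431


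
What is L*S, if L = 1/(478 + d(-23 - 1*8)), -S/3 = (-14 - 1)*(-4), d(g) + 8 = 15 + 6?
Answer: -180/491 ≈ -0.36660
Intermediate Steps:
d(g) = 13 (d(g) = -8 + (15 + 6) = -8 + 21 = 13)
S = -180 (S = -3*(-14 - 1)*(-4) = -(-45)*(-4) = -3*60 = -180)
L = 1/491 (L = 1/(478 + 13) = 1/491 ≈ 0.0020367)
L*S = (1/491)*(-180) = -180/491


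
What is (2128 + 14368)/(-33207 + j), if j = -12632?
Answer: -16496/45839 ≈ -0.35987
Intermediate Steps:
(2128 + 14368)/(-33207 + j) = (2128 + 14368)/(-33207 - 12632) = 16496/(-45839) = 16496*(-1/45839) = -16496/45839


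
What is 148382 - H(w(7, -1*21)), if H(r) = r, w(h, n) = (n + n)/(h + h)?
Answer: 148385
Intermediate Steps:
w(h, n) = n/h (w(h, n) = (2*n)/((2*h)) = (2*n)*(1/(2*h)) = n/h)
148382 - H(w(7, -1*21)) = 148382 - (-1*21)/7 = 148382 - (-21)/7 = 148382 - 1*(-3) = 148382 + 3 = 148385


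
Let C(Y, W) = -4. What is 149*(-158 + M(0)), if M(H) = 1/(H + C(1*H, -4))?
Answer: -94317/4 ≈ -23579.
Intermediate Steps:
M(H) = 1/(-4 + H) (M(H) = 1/(H - 4) = 1/(-4 + H))
149*(-158 + M(0)) = 149*(-158 + 1/(-4 + 0)) = 149*(-158 + 1/(-4)) = 149*(-158 - ¼) = 149*(-633/4) = -94317/4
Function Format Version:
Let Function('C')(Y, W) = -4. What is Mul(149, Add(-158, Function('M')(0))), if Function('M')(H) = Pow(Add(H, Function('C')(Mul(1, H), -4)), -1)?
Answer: Rational(-94317, 4) ≈ -23579.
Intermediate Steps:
Function('M')(H) = Pow(Add(-4, H), -1) (Function('M')(H) = Pow(Add(H, -4), -1) = Pow(Add(-4, H), -1))
Mul(149, Add(-158, Function('M')(0))) = Mul(149, Add(-158, Pow(Add(-4, 0), -1))) = Mul(149, Add(-158, Pow(-4, -1))) = Mul(149, Add(-158, Rational(-1, 4))) = Mul(149, Rational(-633, 4)) = Rational(-94317, 4)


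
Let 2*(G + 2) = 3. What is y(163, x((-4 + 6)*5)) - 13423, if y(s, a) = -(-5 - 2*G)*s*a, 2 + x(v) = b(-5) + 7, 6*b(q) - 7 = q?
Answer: -29837/3 ≈ -9945.7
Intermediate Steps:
G = -½ (G = -2 + (½)*3 = -2 + 3/2 = -½ ≈ -0.50000)
b(q) = 7/6 + q/6
x(v) = 16/3 (x(v) = -2 + ((7/6 + (⅙)*(-5)) + 7) = -2 + ((7/6 - ⅚) + 7) = -2 + (⅓ + 7) = -2 + 22/3 = 16/3)
y(s, a) = 4*a*s (y(s, a) = -(-5 - 2*(-½))*s*a = -(-5 + 1)*s*a = -(-4*s)*a = -(-4)*a*s = 4*a*s)
y(163, x((-4 + 6)*5)) - 13423 = 4*(16/3)*163 - 13423 = 10432/3 - 13423 = -29837/3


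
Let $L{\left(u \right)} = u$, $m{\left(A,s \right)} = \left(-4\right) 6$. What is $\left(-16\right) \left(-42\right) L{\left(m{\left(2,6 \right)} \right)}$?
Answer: $-16128$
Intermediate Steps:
$m{\left(A,s \right)} = -24$
$\left(-16\right) \left(-42\right) L{\left(m{\left(2,6 \right)} \right)} = \left(-16\right) \left(-42\right) \left(-24\right) = 672 \left(-24\right) = -16128$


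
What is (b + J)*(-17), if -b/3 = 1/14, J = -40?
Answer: 9571/14 ≈ 683.64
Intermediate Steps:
b = -3/14 ≈ -0.21429
(b + J)*(-17) = (-3/14 - 40)*(-17) = -563/14*(-17) = 9571/14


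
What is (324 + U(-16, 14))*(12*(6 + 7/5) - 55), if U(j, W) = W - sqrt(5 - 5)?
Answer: 57122/5 ≈ 11424.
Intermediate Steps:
U(j, W) = W (U(j, W) = W - sqrt(0) = W - 1*0 = W + 0 = W)
(324 + U(-16, 14))*(12*(6 + 7/5) - 55) = (324 + 14)*(12*(6 + 7/5) - 55) = 338*(12*(6 + 7*(1/5)) - 55) = 338*(12*(6 + 7/5) - 55) = 338*(12*(37/5) - 55) = 338*(444/5 - 55) = 338*(169/5) = 57122/5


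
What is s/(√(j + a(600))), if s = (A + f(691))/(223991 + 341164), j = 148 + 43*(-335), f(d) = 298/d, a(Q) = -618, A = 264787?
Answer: -36593623*I*√595/232360652475 ≈ -0.0038415*I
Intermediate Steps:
j = -14257 (j = 148 - 14405 = -14257)
s = 36593623/78104421 (s = (264787 + 298/691)/(223991 + 341164) = (264787 + 298*(1/691))/565155 = (264787 + 298/691)*(1/565155) = (182968115/691)*(1/565155) = 36593623/78104421 ≈ 0.46852)
s/(√(j + a(600))) = 36593623/(78104421*(√(-14257 - 618))) = 36593623/(78104421*(√(-14875))) = 36593623/(78104421*((5*I*√595))) = 36593623*(-I*√595/2975)/78104421 = -36593623*I*√595/232360652475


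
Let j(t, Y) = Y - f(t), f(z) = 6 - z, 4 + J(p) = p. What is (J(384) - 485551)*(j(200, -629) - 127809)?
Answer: 62220269724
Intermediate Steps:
J(p) = -4 + p
j(t, Y) = -6 + Y + t (j(t, Y) = Y - (6 - t) = Y + (-6 + t) = -6 + Y + t)
(J(384) - 485551)*(j(200, -629) - 127809) = ((-4 + 384) - 485551)*((-6 - 629 + 200) - 127809) = (380 - 485551)*(-435 - 127809) = -485171*(-128244) = 62220269724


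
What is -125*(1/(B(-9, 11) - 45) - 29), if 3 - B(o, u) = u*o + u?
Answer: 166625/46 ≈ 3622.3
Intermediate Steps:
B(o, u) = 3 - u - o*u (B(o, u) = 3 - (u*o + u) = 3 - (o*u + u) = 3 - (u + o*u) = 3 + (-u - o*u) = 3 - u - o*u)
-125*(1/(B(-9, 11) - 45) - 29) = -125*(1/((3 - 1*11 - 1*(-9)*11) - 45) - 29) = -125*(1/((3 - 11 + 99) - 45) - 29) = -125*(1/(91 - 45) - 29) = -125*(1/46 - 29) = -125*(-1333/46) = 166625/46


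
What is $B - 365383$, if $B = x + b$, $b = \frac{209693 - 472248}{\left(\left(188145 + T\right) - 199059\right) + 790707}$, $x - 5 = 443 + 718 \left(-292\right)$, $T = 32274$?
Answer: $- \frac{466606652152}{812067} \approx -5.7459 \cdot 10^{5}$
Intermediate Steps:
$x = -209208$ ($x = 5 + \left(443 + 718 \left(-292\right)\right) = 5 + \left(443 - 209656\right) = 5 - 209213 = -209208$)
$b = - \frac{262555}{812067}$ ($b = \frac{209693 - 472248}{\left(\left(188145 + 32274\right) - 199059\right) + 790707} = - \frac{262555}{\left(220419 - 199059\right) + 790707} = - \frac{262555}{21360 + 790707} = - \frac{262555}{812067} \approx -0.32332$)
$B = - \frac{169891175491}{812067}$ ($B = -209208 - \frac{262555}{812067} = - \frac{169891175491}{812067} \approx -2.0921 \cdot 10^{5}$)
$B - 365383 = - \frac{169891175491}{812067} - 365383 = - \frac{466606652152}{812067}$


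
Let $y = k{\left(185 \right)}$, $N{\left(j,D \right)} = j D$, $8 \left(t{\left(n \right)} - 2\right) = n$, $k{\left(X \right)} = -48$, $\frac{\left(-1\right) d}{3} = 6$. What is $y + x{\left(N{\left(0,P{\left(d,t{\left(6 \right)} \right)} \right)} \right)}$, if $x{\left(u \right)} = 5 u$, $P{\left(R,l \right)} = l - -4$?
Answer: $-48$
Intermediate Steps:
$d = -18$ ($d = \left(-3\right) 6 = -18$)
$t{\left(n \right)} = 2 + \frac{n}{8}$
$P{\left(R,l \right)} = 4 + l$ ($P{\left(R,l \right)} = l + 4 = 4 + l$)
$N{\left(j,D \right)} = D j$
$y = -48$
$y + x{\left(N{\left(0,P{\left(d,t{\left(6 \right)} \right)} \right)} \right)} = -48 + 5 \left(4 + \left(2 + \frac{1}{8} \cdot 6\right)\right) 0 = -48 + 5 \left(4 + \left(2 + \frac{3}{4}\right)\right) 0 = -48 + 5 \left(4 + \frac{11}{4}\right) 0 = -48 + 5 \cdot \frac{27}{4} \cdot 0 = -48 + 5 \cdot 0 = -48 + 0 = -48$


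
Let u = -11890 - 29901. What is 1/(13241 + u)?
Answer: -1/28550 ≈ -3.5026e-5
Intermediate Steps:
u = -41791
1/(13241 + u) = 1/(13241 - 41791) = 1/(-28550) = -1/28550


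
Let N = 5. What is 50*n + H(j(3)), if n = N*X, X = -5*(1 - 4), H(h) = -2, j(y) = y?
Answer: 3748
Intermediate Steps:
X = 15 (X = -5*(-3) = 15)
n = 75 (n = 5*15 = 75)
50*n + H(j(3)) = 50*75 - 2 = 3750 - 2 = 3748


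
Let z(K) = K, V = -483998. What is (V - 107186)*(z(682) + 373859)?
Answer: -221422646544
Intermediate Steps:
(V - 107186)*(z(682) + 373859) = (-483998 - 107186)*(682 + 373859) = -591184*374541 = -221422646544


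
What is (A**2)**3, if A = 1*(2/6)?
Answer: 1/729 ≈ 0.0013717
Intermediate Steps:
A = 1/3 (A = 1*(2*(1/6)) = 1*(1/3) = 1/3 ≈ 0.33333)
(A**2)**3 = ((1/3)**2)**3 = (1/9)**3 = 1/729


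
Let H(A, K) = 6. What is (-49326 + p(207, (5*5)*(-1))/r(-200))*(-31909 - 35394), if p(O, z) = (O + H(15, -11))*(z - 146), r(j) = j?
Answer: 661506178431/200 ≈ 3.3075e+9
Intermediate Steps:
p(O, z) = (-146 + z)*(6 + O) (p(O, z) = (O + 6)*(z - 146) = (6 + O)*(-146 + z) = (-146 + z)*(6 + O))
(-49326 + p(207, (5*5)*(-1))/r(-200))*(-31909 - 35394) = (-49326 + (-876 - 146*207 + 6*((5*5)*(-1)) + 207*((5*5)*(-1)))/(-200))*(-31909 - 35394) = (-49326 + (-876 - 30222 + 6*(25*(-1)) + 207*(25*(-1)))*(-1/200))*(-67303) = (-49326 + (-876 - 30222 + 6*(-25) + 207*(-25))*(-1/200))*(-67303) = (-49326 + (-876 - 30222 - 150 - 5175)*(-1/200))*(-67303) = (-49326 - 36423*(-1/200))*(-67303) = (-49326 + 36423/200)*(-67303) = -9828777/200*(-67303) = 661506178431/200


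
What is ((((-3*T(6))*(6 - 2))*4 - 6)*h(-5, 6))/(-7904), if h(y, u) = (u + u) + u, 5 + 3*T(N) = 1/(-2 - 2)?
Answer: -27/152 ≈ -0.17763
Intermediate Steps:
T(N) = -7/4 (T(N) = -5/3 + 1/(3*(-2 - 2)) = -5/3 + (1/3)/(-4) = -5/3 + (1/3)*(-1/4) = -5/3 - 1/12 = -7/4)
h(y, u) = 3*u (h(y, u) = 2*u + u = 3*u)
((((-3*T(6))*(6 - 2))*4 - 6)*h(-5, 6))/(-7904) = ((((-3*(-7/4))*(6 - 2))*4 - 6)*(3*6))/(-7904) = ((((21/4)*4)*4 - 6)*18)*(-1/7904) = ((21*4 - 6)*18)*(-1/7904) = ((84 - 6)*18)*(-1/7904) = (78*18)*(-1/7904) = 1404*(-1/7904) = -27/152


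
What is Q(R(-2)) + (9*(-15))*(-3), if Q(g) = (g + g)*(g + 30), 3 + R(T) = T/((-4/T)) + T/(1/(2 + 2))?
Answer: -27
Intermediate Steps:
R(T) = -3 + 4*T - T**2/4 (R(T) = -3 + (T/((-4/T)) + T/(1/(2 + 2))) = -3 + (T*(-T/4) + T/(1/4)) = -3 + (-T**2/4 + T/(1/4)) = -3 + (-T**2/4 + T*4) = -3 + (-T**2/4 + 4*T) = -3 + (4*T - T**2/4) = -3 + 4*T - T**2/4)
Q(g) = 2*g*(30 + g) (Q(g) = (2*g)*(30 + g) = 2*g*(30 + g))
Q(R(-2)) + (9*(-15))*(-3) = 2*(-3 + 4*(-2) - 1/4*(-2)**2)*(30 + (-3 + 4*(-2) - 1/4*(-2)**2)) + (9*(-15))*(-3) = 2*(-3 - 8 - 1/4*4)*(30 + (-3 - 8 - 1/4*4)) - 135*(-3) = 2*(-3 - 8 - 1)*(30 + (-3 - 8 - 1)) + 405 = 2*(-12)*(30 - 12) + 405 = 2*(-12)*18 + 405 = -432 + 405 = -27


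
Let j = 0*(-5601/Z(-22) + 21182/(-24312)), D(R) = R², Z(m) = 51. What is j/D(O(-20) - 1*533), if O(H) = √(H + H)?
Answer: 0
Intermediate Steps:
O(H) = √2*√H (O(H) = √(2*H) = √2*√H)
j = 0 (j = 0*(-5601/51 + 21182/(-24312)) = 0*(-5601*1/51 + 21182*(-1/24312)) = 0*(-1867/17 - 10591/12156) = 0*(-22875299/206652) = 0)
j/D(O(-20) - 1*533) = 0/((√2*√(-20) - 1*533)²) = 0/((√2*(2*I*√5) - 533)²) = 0/((2*I*√10 - 533)²) = 0/((-533 + 2*I*√10)²) = 0/(-533 + 2*I*√10)² = 0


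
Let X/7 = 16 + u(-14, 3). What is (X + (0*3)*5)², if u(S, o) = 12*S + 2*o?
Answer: 1044484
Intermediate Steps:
u(S, o) = 2*o + 12*S
X = -1022 (X = 7*(16 + (2*3 + 12*(-14))) = 7*(16 + (6 - 168)) = 7*(16 - 162) = 7*(-146) = -1022)
(X + (0*3)*5)² = (-1022 + (0*3)*5)² = (-1022 + 0*5)² = (-1022 + 0)² = (-1022)² = 1044484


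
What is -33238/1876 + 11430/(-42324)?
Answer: -29754329/1654163 ≈ -17.988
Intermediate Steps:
-33238/1876 + 11430/(-42324) = -33238*1/1876 + 11430*(-1/42324) = -16619/938 - 1905/7054 = -29754329/1654163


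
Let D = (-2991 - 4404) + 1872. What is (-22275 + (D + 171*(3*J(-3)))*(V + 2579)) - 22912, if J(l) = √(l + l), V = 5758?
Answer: -46090438 + 4276881*I*√6 ≈ -4.609e+7 + 1.0476e+7*I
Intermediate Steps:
J(l) = √2*√l (J(l) = √(2*l) = √2*√l)
D = -5523 (D = -7395 + 1872 = -5523)
(-22275 + (D + 171*(3*J(-3)))*(V + 2579)) - 22912 = (-22275 + (-5523 + 171*(3*(√2*√(-3))))*(5758 + 2579)) - 22912 = (-22275 + (-5523 + 171*(3*(√2*(I*√3))))*8337) - 22912 = (-22275 + (-5523 + 171*(3*(I*√6)))*8337) - 22912 = (-22275 + (-5523 + 171*(3*I*√6))*8337) - 22912 = (-22275 + (-5523 + 513*I*√6)*8337) - 22912 = (-22275 + (-46045251 + 4276881*I*√6)) - 22912 = (-46067526 + 4276881*I*√6) - 22912 = -46090438 + 4276881*I*√6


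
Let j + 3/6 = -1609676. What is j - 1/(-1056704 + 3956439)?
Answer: -9335270571457/5799470 ≈ -1.6097e+6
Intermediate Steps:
j = -3219353/2 (j = -½ - 1609676 = -3219353/2 ≈ -1.6097e+6)
j - 1/(-1056704 + 3956439) = -3219353/2 - 1/(-1056704 + 3956439) = -3219353/2 - 1/2899735 = -9335270571457/5799470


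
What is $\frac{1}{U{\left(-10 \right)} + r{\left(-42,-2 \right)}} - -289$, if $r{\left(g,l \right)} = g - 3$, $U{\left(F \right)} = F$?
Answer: $\frac{15894}{55} \approx 288.98$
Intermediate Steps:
$r{\left(g,l \right)} = -3 + g$
$\frac{1}{U{\left(-10 \right)} + r{\left(-42,-2 \right)}} - -289 = \frac{1}{-10 - 45} - -289 = \frac{1}{-10 - 45} + 289 = \frac{1}{-55} + 289 = - \frac{1}{55} + 289 = \frac{15894}{55}$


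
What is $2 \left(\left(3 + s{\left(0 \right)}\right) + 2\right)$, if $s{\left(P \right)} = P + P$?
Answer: $10$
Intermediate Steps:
$s{\left(P \right)} = 2 P$
$2 \left(\left(3 + s{\left(0 \right)}\right) + 2\right) = 2 \left(\left(3 + 2 \cdot 0\right) + 2\right) = 2 \left(\left(3 + 0\right) + 2\right) = 2 \left(3 + 2\right) = 2 \cdot 5 = 10$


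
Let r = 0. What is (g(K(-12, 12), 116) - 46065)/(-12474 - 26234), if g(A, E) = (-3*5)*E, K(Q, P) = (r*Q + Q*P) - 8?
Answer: 47805/38708 ≈ 1.2350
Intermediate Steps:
K(Q, P) = -8 + P*Q (K(Q, P) = (0*Q + Q*P) - 8 = (0 + P*Q) - 8 = P*Q - 8 = -8 + P*Q)
g(A, E) = -15*E
(g(K(-12, 12), 116) - 46065)/(-12474 - 26234) = (-15*116 - 46065)/(-12474 - 26234) = (-1740 - 46065)/(-38708) = -47805*(-1/38708) = 47805/38708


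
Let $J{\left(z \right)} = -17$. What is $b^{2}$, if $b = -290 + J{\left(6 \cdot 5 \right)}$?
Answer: $94249$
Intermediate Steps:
$b = -307$ ($b = -290 - 17 = -307$)
$b^{2} = \left(-307\right)^{2} = 94249$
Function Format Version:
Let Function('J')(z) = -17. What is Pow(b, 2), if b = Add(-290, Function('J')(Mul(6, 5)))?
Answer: 94249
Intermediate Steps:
b = -307 (b = Add(-290, -17) = -307)
Pow(b, 2) = Pow(-307, 2) = 94249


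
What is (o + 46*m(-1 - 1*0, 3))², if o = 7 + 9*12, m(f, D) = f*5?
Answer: 13225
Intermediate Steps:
m(f, D) = 5*f
o = 115 (o = 7 + 108 = 115)
(o + 46*m(-1 - 1*0, 3))² = (115 + 46*(5*(-1 - 1*0)))² = (115 + 46*(5*(-1 + 0)))² = (115 + 46*(5*(-1)))² = (115 + 46*(-5))² = (115 - 230)² = (-115)² = 13225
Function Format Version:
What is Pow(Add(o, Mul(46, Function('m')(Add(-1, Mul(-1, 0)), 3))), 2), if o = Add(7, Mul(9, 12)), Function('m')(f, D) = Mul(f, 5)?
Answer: 13225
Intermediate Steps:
Function('m')(f, D) = Mul(5, f)
o = 115 (o = Add(7, 108) = 115)
Pow(Add(o, Mul(46, Function('m')(Add(-1, Mul(-1, 0)), 3))), 2) = Pow(Add(115, Mul(46, Mul(5, Add(-1, Mul(-1, 0))))), 2) = Pow(Add(115, Mul(46, Mul(5, Add(-1, 0)))), 2) = Pow(Add(115, Mul(46, Mul(5, -1))), 2) = Pow(Add(115, Mul(46, -5)), 2) = Pow(Add(115, -230), 2) = Pow(-115, 2) = 13225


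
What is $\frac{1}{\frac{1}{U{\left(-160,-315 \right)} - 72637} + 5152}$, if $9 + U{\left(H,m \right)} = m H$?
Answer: $\frac{22246}{114611391} \approx 0.0001941$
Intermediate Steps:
$U{\left(H,m \right)} = -9 + H m$ ($U{\left(H,m \right)} = -9 + m H = -9 + H m$)
$\frac{1}{\frac{1}{U{\left(-160,-315 \right)} - 72637} + 5152} = \frac{1}{\frac{1}{\left(-9 - -50400\right) - 72637} + 5152} = \frac{1}{\frac{1}{\left(-9 + 50400\right) - 72637} + 5152} = \frac{1}{\frac{1}{50391 - 72637} + 5152} = \frac{1}{\frac{1}{-22246} + 5152} = \frac{1}{- \frac{1}{22246} + 5152} = \frac{1}{\frac{114611391}{22246}} = \frac{22246}{114611391}$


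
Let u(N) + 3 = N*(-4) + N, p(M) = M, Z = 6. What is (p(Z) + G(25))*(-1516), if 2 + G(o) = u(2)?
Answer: 7580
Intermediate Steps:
u(N) = -3 - 3*N (u(N) = -3 + (N*(-4) + N) = -3 + (-4*N + N) = -3 - 3*N)
G(o) = -11 (G(o) = -2 + (-3 - 3*2) = -2 + (-3 - 6) = -2 - 9 = -11)
(p(Z) + G(25))*(-1516) = (6 - 11)*(-1516) = -5*(-1516) = 7580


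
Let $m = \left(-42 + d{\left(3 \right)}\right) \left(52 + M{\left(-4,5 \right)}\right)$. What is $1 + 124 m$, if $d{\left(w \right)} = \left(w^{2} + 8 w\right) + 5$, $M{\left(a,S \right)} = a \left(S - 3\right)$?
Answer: $-21823$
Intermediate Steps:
$M{\left(a,S \right)} = a \left(-3 + S\right)$
$d{\left(w \right)} = 5 + w^{2} + 8 w$
$m = -176$ ($m = \left(-42 + \left(5 + 3^{2} + 8 \cdot 3\right)\right) \left(52 - 4 \left(-3 + 5\right)\right) = \left(-42 + \left(5 + 9 + 24\right)\right) \left(52 - 8\right) = \left(-42 + 38\right) \left(52 - 8\right) = \left(-4\right) 44 = -176$)
$1 + 124 m = 1 + 124 \left(-176\right) = 1 - 21824 = -21823$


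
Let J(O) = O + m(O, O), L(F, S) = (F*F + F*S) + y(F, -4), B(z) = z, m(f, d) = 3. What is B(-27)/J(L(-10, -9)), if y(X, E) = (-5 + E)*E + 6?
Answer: -27/235 ≈ -0.11489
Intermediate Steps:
y(X, E) = 6 + E*(-5 + E) (y(X, E) = E*(-5 + E) + 6 = 6 + E*(-5 + E))
L(F, S) = 42 + F**2 + F*S (L(F, S) = (F*F + F*S) + (6 + (-4)**2 - 5*(-4)) = (F**2 + F*S) + (6 + 16 + 20) = (F**2 + F*S) + 42 = 42 + F**2 + F*S)
J(O) = 3 + O (J(O) = O + 3 = 3 + O)
B(-27)/J(L(-10, -9)) = -27/(3 + (42 + (-10)**2 - 10*(-9))) = -27/(3 + (42 + 100 + 90)) = -27/(3 + 232) = -27/235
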